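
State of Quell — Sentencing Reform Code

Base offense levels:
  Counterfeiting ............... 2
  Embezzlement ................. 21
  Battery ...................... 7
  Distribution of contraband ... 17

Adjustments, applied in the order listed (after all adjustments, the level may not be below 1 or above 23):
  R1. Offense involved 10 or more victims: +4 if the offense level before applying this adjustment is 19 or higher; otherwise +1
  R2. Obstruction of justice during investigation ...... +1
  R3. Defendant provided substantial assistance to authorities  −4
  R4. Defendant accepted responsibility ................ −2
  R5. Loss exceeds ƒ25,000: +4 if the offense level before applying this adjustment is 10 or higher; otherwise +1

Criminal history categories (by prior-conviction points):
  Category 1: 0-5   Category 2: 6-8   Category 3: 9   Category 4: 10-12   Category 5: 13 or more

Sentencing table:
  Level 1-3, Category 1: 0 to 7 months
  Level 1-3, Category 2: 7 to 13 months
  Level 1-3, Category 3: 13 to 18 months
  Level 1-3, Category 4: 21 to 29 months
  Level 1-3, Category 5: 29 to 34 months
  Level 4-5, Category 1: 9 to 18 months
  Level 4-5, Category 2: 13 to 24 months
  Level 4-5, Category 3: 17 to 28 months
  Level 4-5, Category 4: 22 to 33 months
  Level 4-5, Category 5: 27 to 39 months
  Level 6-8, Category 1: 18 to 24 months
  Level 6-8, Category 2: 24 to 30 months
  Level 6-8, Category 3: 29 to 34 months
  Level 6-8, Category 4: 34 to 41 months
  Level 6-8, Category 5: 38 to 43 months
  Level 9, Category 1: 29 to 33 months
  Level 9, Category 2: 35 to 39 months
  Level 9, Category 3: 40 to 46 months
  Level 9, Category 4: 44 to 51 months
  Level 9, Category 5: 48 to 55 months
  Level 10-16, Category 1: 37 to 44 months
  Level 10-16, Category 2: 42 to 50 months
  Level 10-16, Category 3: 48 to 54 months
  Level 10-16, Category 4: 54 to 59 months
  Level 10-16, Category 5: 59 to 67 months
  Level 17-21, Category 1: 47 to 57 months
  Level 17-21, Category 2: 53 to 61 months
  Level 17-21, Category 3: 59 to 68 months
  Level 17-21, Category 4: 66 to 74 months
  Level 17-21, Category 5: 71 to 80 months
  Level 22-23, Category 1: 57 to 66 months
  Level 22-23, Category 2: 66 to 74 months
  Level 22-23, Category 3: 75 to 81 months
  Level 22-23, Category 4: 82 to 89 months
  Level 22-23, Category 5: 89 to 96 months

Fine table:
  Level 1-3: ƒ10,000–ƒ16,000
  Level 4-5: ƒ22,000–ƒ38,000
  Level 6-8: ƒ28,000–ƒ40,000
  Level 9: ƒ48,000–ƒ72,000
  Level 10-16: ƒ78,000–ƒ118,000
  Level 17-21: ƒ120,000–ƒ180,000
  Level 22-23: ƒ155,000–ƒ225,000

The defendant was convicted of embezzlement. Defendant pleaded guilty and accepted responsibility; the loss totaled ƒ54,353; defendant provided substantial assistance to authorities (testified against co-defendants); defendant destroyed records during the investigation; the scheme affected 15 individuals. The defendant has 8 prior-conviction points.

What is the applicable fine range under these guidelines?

Base offense level for embezzlement: 21.
R1 applies (level before this adjustment is 21 ≥ 19, so +4): 21 + 4 = 25.
R2 applies: 25 + 1 = 26.
R3 applies: 26 − 4 = 22.
R4 applies: 22 − 2 = 20.
R5 applies (level before this adjustment is 20 ≥ 10, so +4): 20 + 4 = 24.
Level 24 exceeds the maximum of 23; capped at 23.
Final offense level: 23.
Level 23 falls in the 22-23 band.
Fine table: Level 22-23 → ƒ155,000–ƒ225,000.

ƒ155,000–ƒ225,000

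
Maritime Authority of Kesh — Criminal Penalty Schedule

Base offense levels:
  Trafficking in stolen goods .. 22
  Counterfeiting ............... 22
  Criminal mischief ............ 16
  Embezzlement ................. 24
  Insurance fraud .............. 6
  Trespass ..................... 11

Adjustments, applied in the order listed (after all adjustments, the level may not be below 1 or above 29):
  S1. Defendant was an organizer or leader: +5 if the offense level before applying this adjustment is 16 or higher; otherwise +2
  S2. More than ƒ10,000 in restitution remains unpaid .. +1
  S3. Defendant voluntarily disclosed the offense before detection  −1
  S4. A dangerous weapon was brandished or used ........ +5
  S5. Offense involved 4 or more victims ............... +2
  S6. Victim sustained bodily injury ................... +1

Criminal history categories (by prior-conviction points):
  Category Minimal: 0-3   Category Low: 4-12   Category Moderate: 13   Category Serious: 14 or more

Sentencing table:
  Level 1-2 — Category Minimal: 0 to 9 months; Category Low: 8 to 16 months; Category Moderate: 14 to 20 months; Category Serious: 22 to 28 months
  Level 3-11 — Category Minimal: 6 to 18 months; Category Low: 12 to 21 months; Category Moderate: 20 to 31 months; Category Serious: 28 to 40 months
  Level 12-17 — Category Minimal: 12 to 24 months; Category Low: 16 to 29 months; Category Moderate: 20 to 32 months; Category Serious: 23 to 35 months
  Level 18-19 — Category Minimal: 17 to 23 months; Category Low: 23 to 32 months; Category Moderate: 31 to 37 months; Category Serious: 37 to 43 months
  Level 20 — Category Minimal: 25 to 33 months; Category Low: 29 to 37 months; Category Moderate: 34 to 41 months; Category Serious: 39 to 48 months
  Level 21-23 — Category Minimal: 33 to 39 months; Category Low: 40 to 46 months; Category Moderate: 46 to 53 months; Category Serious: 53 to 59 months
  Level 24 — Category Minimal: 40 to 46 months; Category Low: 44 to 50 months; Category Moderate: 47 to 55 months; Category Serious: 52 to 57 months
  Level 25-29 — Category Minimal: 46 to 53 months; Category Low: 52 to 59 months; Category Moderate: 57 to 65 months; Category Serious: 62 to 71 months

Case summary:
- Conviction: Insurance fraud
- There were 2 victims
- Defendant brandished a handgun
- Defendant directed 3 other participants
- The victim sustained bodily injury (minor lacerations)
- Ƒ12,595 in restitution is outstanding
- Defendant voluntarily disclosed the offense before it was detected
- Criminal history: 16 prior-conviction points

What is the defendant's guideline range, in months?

Base offense level for insurance fraud: 6.
S1 applies (level before this adjustment is 6 < 16, so +2): 6 + 2 = 8.
S2 applies: 8 + 1 = 9.
S3 applies: 9 − 1 = 8.
S4 applies: 8 + 5 = 13.
S5 does not apply.
S6 applies: 13 + 1 = 14.
Final offense level: 14.
Criminal history: 16 prior points → Category Serious (14+).
Level 14 falls in the 12-17 band.
Grid: Level 12-17 × Category Serious = 23-35 months.

23-35 months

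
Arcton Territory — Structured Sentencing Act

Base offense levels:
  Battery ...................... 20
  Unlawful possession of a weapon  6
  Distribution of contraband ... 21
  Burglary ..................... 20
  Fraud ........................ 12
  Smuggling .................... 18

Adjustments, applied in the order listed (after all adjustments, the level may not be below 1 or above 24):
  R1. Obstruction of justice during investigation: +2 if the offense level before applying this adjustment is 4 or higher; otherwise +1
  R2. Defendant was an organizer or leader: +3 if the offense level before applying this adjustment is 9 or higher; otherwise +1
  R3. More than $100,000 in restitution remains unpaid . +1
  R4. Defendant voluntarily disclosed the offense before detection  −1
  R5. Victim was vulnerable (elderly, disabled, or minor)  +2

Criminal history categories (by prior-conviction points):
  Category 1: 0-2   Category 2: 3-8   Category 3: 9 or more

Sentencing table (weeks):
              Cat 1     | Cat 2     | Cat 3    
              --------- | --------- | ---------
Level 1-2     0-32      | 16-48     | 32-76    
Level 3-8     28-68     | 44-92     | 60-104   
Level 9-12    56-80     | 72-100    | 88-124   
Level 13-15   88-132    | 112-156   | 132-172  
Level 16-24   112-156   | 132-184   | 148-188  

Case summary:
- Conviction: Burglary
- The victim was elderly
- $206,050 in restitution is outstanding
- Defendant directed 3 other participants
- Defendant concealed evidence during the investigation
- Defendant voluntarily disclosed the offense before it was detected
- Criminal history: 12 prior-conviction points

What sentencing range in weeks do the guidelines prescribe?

148-188 weeks

Base offense level for burglary: 20.
R1 applies (level before this adjustment is 20 ≥ 4, so +2): 20 + 2 = 22.
R2 applies (level before this adjustment is 22 ≥ 9, so +3): 22 + 3 = 25.
R3 applies: 25 + 1 = 26.
R4 applies: 26 − 1 = 25.
R5 applies: 25 + 2 = 27.
Level 27 exceeds the maximum of 24; capped at 24.
Final offense level: 24.
Criminal history: 12 prior points → Category 3 (9+).
Level 24 falls in the 16-24 band.
Grid: Level 16-24 × Category 3 = 148-188 weeks.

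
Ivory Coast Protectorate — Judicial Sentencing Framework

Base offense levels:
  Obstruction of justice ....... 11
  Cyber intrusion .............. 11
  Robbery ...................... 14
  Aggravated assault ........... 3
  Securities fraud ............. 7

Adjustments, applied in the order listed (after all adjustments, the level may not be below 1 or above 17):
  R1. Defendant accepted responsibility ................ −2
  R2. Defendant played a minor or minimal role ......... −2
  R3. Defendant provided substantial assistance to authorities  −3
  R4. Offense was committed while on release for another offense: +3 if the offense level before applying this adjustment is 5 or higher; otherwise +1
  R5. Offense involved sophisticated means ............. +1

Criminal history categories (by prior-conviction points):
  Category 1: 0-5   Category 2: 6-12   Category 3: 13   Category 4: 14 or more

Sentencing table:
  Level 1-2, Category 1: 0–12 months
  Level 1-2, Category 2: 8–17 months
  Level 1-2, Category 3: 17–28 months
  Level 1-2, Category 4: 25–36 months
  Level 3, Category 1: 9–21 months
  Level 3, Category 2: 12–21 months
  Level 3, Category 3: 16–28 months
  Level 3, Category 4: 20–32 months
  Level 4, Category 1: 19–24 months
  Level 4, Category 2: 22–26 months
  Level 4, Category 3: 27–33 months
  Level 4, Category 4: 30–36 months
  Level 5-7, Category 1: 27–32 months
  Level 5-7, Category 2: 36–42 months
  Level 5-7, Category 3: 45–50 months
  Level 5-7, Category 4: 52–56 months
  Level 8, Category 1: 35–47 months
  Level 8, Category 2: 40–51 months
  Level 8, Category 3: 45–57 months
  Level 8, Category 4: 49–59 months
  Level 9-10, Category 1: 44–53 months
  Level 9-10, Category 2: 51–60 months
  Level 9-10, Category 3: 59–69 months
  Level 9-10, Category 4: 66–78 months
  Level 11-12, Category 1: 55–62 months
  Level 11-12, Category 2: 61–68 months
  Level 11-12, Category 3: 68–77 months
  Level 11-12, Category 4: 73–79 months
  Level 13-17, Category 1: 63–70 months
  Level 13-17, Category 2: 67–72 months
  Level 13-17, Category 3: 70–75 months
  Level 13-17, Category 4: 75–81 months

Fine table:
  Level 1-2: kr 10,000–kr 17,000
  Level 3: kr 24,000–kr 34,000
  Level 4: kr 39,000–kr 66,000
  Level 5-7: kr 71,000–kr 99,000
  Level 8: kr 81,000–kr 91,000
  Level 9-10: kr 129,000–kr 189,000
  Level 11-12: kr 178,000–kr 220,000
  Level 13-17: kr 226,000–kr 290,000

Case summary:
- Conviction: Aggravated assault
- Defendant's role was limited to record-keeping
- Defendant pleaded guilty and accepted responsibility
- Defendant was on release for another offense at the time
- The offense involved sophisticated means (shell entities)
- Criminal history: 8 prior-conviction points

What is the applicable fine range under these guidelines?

Base offense level for aggravated assault: 3.
R1 applies: 3 − 2 = 1.
R2 applies: 1 − 2 = -1.
R3 does not apply.
R4 applies (level before this adjustment is -1 < 5, so +1): -1 + 1 = 0.
R5 applies: 0 + 1 = 1.
Final offense level: 1.
Level 1 falls in the 1-2 band.
Fine table: Level 1-2 → kr 10,000–kr 17,000.

kr 10,000–kr 17,000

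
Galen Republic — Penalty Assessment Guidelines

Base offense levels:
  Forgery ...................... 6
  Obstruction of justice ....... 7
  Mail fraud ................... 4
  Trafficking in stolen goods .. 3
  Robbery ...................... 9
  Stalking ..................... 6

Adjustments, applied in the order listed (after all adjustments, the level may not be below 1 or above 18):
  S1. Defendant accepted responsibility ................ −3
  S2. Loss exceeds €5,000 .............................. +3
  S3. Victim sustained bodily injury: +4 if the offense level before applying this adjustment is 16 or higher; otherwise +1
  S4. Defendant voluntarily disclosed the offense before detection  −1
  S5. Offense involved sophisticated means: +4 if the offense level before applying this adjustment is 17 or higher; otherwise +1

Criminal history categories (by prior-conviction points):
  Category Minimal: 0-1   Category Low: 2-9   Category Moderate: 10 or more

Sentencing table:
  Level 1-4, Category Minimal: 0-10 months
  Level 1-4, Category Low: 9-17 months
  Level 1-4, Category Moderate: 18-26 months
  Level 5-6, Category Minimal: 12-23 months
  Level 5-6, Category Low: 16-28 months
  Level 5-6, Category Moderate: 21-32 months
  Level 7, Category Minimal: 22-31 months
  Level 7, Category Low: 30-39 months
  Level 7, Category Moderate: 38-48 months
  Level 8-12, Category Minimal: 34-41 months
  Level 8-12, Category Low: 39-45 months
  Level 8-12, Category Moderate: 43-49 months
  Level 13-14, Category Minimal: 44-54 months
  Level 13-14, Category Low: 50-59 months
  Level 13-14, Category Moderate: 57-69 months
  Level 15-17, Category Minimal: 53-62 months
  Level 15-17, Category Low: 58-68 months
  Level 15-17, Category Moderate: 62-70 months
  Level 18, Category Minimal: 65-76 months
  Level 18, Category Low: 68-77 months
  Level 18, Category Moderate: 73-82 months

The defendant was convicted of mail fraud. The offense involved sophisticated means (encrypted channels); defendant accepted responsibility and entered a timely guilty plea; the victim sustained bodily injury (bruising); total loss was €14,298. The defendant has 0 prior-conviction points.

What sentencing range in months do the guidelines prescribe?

12-23 months

Base offense level for mail fraud: 4.
S1 applies: 4 − 3 = 1.
S2 applies: 1 + 3 = 4.
S3 applies (level before this adjustment is 4 < 16, so +1): 4 + 1 = 5.
S5 applies (level before this adjustment is 5 < 17, so +1): 5 + 1 = 6.
Final offense level: 6.
Criminal history: 0 prior points → Category Minimal (0-1).
Level 6 falls in the 5-6 band.
Grid: Level 5-6 × Category Minimal = 12-23 months.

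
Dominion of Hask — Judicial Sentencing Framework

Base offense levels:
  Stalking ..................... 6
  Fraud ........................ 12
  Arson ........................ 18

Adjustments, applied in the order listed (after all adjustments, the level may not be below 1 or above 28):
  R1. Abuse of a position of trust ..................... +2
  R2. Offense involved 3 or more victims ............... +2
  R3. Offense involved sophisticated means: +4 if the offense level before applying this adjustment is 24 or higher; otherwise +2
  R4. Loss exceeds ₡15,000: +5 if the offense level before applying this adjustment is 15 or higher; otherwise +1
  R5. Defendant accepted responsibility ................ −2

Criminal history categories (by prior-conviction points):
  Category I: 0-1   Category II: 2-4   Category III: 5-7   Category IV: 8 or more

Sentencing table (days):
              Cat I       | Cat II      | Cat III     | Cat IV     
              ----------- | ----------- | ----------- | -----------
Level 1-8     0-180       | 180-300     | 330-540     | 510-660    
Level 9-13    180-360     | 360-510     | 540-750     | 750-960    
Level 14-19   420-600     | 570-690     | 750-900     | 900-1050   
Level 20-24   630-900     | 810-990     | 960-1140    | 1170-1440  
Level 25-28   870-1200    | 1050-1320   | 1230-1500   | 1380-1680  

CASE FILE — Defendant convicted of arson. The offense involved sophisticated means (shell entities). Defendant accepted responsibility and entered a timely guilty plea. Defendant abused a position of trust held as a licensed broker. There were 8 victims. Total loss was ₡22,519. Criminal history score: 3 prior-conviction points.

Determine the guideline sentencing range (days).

1050-1320 days

Base offense level for arson: 18.
R1 applies: 18 + 2 = 20.
R2 applies: 20 + 2 = 22.
R3 applies (level before this adjustment is 22 < 24, so +2): 22 + 2 = 24.
R4 applies (level before this adjustment is 24 ≥ 15, so +5): 24 + 5 = 29.
R5 applies: 29 − 2 = 27.
Final offense level: 27.
Criminal history: 3 prior points → Category II (2-4).
Level 27 falls in the 25-28 band.
Grid: Level 25-28 × Category II = 1050-1320 days.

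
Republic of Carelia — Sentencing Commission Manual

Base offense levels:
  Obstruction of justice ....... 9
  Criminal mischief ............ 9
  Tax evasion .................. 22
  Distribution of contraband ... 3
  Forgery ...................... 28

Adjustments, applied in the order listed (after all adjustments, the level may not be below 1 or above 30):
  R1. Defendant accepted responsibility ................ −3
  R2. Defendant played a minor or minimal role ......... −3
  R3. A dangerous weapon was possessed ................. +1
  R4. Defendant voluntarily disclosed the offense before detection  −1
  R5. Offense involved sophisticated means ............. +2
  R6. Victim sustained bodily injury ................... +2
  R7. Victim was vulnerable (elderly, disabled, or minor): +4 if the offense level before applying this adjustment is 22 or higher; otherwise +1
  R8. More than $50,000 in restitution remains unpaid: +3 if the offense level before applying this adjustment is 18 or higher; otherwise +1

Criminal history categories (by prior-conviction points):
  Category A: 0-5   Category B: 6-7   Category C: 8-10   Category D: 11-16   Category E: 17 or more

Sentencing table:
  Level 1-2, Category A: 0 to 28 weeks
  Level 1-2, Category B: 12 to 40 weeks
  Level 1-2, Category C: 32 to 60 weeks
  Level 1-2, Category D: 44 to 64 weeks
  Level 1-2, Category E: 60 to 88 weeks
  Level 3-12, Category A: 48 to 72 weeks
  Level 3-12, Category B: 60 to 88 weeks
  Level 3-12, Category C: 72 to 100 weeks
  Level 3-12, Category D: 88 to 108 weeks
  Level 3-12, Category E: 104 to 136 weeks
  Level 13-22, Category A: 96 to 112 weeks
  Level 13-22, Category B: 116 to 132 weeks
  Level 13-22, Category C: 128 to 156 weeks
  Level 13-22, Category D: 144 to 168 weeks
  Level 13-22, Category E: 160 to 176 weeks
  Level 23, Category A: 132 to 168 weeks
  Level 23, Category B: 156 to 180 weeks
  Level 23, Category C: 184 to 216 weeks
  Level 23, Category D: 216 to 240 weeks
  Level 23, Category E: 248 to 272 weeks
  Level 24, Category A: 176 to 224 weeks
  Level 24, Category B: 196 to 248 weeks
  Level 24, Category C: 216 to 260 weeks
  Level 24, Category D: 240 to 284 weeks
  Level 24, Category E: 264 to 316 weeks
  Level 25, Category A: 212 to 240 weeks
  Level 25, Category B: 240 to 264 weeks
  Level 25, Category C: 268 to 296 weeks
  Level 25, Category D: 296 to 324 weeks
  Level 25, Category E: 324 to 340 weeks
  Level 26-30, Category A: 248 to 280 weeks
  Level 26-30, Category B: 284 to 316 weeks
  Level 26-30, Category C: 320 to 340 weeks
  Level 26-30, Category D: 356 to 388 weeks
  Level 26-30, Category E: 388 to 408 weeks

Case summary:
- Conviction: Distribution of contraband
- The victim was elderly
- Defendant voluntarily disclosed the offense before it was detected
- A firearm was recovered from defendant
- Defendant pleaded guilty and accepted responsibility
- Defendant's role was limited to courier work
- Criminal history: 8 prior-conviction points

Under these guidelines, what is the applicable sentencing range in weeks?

32-60 weeks

Base offense level for distribution of contraband: 3.
R1 applies: 3 − 3 = 0.
R2 applies: 0 − 3 = -3.
R3 applies: -3 + 1 = -2.
R4 applies: -2 − 1 = -3.
R6 does not apply.
R7 applies (level before this adjustment is -3 < 22, so +1): -3 + 1 = -2.
Level -2 is below the minimum of 1; floored at 1.
Final offense level: 1.
Criminal history: 8 prior points → Category C (8-10).
Level 1 falls in the 1-2 band.
Grid: Level 1-2 × Category C = 32-60 weeks.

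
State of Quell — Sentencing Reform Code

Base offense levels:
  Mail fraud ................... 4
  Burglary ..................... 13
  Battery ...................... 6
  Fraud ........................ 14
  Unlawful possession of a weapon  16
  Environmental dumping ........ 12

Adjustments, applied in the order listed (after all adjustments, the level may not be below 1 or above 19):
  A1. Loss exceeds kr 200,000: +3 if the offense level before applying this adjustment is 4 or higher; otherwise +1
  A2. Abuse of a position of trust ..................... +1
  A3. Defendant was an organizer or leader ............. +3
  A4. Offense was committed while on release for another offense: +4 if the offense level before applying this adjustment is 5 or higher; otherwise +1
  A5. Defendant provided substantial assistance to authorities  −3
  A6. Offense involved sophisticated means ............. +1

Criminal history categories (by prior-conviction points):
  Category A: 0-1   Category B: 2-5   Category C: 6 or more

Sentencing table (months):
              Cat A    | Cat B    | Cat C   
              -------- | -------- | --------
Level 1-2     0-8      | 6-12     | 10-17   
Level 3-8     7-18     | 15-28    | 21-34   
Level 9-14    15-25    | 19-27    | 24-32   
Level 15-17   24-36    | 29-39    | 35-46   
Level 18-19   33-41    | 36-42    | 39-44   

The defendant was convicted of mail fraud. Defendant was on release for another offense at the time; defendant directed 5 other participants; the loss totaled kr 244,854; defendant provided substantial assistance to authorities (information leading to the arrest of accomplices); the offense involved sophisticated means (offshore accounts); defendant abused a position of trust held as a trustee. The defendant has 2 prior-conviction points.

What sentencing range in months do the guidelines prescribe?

Base offense level for mail fraud: 4.
A1 applies (level before this adjustment is 4 ≥ 4, so +3): 4 + 3 = 7.
A2 applies: 7 + 1 = 8.
A3 applies: 8 + 3 = 11.
A4 applies (level before this adjustment is 11 ≥ 5, so +4): 11 + 4 = 15.
A5 applies: 15 − 3 = 12.
A6 applies: 12 + 1 = 13.
Final offense level: 13.
Criminal history: 2 prior points → Category B (2-5).
Level 13 falls in the 9-14 band.
Grid: Level 9-14 × Category B = 19-27 months.

19-27 months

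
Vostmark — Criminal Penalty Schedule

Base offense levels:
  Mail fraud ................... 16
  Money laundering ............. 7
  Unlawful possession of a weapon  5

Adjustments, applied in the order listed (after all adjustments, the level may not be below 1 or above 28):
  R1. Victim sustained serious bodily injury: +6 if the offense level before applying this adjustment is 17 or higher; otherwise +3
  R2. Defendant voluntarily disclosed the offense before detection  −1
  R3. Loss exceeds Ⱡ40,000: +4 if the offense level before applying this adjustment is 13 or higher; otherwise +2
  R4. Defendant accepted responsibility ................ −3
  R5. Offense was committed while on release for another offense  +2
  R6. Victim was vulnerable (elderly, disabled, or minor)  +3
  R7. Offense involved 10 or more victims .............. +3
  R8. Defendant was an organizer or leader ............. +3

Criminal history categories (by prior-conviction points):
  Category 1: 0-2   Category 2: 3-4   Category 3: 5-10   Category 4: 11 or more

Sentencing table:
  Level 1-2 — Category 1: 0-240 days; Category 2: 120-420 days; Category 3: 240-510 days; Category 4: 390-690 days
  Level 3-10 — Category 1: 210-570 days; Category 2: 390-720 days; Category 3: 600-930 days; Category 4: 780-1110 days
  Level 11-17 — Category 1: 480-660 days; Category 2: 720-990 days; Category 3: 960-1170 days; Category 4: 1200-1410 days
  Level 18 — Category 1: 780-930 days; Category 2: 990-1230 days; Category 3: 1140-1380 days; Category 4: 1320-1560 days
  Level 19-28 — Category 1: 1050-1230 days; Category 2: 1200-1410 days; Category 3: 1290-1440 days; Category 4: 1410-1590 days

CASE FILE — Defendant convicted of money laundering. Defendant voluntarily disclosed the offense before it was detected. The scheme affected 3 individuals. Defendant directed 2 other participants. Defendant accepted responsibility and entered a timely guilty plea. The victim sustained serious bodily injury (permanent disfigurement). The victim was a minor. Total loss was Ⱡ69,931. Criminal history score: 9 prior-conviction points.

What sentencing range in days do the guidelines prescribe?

960-1170 days

Base offense level for money laundering: 7.
R1 applies (level before this adjustment is 7 < 17, so +3): 7 + 3 = 10.
R2 applies: 10 − 1 = 9.
R3 applies (level before this adjustment is 9 < 13, so +2): 9 + 2 = 11.
R4 applies: 11 − 3 = 8.
R6 applies: 8 + 3 = 11.
R8 applies: 11 + 3 = 14.
Final offense level: 14.
Criminal history: 9 prior points → Category 3 (5-10).
Level 14 falls in the 11-17 band.
Grid: Level 11-17 × Category 3 = 960-1170 days.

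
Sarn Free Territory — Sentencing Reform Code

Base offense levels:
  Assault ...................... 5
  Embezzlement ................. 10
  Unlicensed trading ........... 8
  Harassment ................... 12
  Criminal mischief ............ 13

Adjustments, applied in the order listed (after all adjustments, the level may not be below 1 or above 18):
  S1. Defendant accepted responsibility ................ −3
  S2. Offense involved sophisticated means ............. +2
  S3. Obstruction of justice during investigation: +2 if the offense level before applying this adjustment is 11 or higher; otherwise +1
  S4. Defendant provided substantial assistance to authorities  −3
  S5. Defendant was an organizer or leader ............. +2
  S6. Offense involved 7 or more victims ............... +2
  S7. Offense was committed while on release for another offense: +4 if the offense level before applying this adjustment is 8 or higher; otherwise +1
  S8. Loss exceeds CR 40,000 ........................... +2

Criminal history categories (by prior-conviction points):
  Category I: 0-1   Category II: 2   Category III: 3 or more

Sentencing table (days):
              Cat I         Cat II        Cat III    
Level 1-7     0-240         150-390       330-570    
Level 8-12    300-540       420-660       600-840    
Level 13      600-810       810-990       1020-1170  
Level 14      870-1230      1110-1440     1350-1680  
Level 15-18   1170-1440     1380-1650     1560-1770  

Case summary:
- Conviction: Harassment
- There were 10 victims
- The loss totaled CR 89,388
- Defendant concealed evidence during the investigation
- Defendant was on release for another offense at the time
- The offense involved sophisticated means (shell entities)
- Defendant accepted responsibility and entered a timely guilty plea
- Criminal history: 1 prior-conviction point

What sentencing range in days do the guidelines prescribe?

1170-1440 days

Base offense level for harassment: 12.
S1 applies: 12 − 3 = 9.
S2 applies: 9 + 2 = 11.
S3 applies (level before this adjustment is 11 ≥ 11, so +2): 11 + 2 = 13.
S4 does not apply.
S6 applies: 13 + 2 = 15.
S7 applies (level before this adjustment is 15 ≥ 8, so +4): 15 + 4 = 19.
S8 applies: 19 + 2 = 21.
Level 21 exceeds the maximum of 18; capped at 18.
Final offense level: 18.
Criminal history: 1 prior point → Category I (0-1).
Level 18 falls in the 15-18 band.
Grid: Level 15-18 × Category I = 1170-1440 days.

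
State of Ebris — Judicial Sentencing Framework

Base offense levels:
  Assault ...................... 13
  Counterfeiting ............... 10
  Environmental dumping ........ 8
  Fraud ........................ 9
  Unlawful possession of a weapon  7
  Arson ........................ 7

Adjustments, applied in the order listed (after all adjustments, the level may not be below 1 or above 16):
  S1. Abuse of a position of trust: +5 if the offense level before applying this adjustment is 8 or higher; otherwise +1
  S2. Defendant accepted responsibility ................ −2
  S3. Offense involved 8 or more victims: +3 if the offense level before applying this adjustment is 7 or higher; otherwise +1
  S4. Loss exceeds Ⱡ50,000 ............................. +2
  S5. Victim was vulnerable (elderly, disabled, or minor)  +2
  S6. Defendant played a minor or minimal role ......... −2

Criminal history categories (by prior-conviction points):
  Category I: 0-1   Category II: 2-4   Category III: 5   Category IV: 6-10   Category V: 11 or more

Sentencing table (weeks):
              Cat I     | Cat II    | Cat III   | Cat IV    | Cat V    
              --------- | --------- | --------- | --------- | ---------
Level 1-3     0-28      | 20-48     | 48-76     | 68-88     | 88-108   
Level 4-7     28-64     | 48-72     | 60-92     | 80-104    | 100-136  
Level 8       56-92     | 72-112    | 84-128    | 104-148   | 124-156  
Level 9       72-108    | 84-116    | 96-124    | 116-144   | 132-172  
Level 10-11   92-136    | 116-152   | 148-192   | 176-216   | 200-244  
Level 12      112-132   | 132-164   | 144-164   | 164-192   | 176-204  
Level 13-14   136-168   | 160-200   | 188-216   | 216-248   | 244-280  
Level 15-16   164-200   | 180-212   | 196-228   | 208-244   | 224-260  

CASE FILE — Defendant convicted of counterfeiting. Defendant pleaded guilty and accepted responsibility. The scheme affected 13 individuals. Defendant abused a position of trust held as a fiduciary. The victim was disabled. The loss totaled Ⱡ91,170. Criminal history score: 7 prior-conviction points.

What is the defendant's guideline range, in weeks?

208-244 weeks

Base offense level for counterfeiting: 10.
S1 applies (level before this adjustment is 10 ≥ 8, so +5): 10 + 5 = 15.
S2 applies: 15 − 2 = 13.
S3 applies (level before this adjustment is 13 ≥ 7, so +3): 13 + 3 = 16.
S4 applies: 16 + 2 = 18.
S5 applies: 18 + 2 = 20.
S6 does not apply.
Level 20 exceeds the maximum of 16; capped at 16.
Final offense level: 16.
Criminal history: 7 prior points → Category IV (6-10).
Level 16 falls in the 15-16 band.
Grid: Level 15-16 × Category IV = 208-244 weeks.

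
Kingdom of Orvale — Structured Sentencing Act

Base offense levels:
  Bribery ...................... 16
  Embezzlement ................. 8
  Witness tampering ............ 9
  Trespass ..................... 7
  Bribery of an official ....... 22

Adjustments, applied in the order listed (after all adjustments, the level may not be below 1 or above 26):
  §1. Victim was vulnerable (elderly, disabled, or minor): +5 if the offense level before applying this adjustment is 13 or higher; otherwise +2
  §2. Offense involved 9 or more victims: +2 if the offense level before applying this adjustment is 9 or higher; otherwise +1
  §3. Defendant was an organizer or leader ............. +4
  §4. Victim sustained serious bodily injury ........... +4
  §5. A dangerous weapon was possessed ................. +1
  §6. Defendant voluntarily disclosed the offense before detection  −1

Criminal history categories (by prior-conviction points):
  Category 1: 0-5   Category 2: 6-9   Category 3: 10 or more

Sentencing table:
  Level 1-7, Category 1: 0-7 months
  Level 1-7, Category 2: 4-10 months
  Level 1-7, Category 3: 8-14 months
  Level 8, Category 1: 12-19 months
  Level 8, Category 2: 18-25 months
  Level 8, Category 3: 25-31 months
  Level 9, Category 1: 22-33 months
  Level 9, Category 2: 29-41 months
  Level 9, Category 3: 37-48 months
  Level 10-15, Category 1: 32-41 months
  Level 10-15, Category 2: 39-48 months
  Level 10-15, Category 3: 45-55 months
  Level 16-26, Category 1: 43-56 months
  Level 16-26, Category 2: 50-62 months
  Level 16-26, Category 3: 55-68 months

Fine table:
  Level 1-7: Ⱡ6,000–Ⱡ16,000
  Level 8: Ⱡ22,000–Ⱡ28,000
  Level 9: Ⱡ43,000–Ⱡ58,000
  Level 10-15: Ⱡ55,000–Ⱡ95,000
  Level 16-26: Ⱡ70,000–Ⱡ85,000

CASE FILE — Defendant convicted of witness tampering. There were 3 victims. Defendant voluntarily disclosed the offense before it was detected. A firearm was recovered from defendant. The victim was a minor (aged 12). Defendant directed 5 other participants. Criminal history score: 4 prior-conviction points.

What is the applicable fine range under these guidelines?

Base offense level for witness tampering: 9.
§1 applies (level before this adjustment is 9 < 13, so +2): 9 + 2 = 11.
§3 applies: 11 + 4 = 15.
§4 does not apply.
§5 applies: 15 + 1 = 16.
§6 applies: 16 − 1 = 15.
Final offense level: 15.
Level 15 falls in the 10-15 band.
Fine table: Level 10-15 → Ⱡ55,000–Ⱡ95,000.

Ⱡ55,000–Ⱡ95,000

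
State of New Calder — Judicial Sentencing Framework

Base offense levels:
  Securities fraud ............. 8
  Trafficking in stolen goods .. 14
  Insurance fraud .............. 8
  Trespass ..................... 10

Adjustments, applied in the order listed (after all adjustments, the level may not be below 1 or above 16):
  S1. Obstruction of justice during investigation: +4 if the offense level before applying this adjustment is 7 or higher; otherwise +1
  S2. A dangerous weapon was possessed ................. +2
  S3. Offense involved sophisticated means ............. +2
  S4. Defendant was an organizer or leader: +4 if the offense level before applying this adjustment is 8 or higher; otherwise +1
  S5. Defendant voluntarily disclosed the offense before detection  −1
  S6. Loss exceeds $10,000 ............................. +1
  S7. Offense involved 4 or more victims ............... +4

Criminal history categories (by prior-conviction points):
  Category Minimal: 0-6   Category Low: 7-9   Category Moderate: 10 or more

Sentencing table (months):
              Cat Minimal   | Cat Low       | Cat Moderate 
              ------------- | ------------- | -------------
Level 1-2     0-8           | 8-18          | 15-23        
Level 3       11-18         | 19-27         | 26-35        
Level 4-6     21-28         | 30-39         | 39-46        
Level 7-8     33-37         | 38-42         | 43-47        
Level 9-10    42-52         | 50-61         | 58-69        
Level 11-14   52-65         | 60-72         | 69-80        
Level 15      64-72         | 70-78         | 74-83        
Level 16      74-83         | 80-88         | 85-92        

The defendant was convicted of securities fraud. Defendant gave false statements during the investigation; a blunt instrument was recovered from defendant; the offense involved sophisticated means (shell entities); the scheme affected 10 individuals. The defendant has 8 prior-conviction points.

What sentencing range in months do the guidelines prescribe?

Base offense level for securities fraud: 8.
S1 applies (level before this adjustment is 8 ≥ 7, so +4): 8 + 4 = 12.
S2 applies: 12 + 2 = 14.
S3 applies: 14 + 2 = 16.
S6 does not apply.
S7 applies: 16 + 4 = 20.
Level 20 exceeds the maximum of 16; capped at 16.
Final offense level: 16.
Criminal history: 8 prior points → Category Low (7-9).
Level 16 falls in the 16 band.
Grid: Level 16 × Category Low = 80-88 months.

80-88 months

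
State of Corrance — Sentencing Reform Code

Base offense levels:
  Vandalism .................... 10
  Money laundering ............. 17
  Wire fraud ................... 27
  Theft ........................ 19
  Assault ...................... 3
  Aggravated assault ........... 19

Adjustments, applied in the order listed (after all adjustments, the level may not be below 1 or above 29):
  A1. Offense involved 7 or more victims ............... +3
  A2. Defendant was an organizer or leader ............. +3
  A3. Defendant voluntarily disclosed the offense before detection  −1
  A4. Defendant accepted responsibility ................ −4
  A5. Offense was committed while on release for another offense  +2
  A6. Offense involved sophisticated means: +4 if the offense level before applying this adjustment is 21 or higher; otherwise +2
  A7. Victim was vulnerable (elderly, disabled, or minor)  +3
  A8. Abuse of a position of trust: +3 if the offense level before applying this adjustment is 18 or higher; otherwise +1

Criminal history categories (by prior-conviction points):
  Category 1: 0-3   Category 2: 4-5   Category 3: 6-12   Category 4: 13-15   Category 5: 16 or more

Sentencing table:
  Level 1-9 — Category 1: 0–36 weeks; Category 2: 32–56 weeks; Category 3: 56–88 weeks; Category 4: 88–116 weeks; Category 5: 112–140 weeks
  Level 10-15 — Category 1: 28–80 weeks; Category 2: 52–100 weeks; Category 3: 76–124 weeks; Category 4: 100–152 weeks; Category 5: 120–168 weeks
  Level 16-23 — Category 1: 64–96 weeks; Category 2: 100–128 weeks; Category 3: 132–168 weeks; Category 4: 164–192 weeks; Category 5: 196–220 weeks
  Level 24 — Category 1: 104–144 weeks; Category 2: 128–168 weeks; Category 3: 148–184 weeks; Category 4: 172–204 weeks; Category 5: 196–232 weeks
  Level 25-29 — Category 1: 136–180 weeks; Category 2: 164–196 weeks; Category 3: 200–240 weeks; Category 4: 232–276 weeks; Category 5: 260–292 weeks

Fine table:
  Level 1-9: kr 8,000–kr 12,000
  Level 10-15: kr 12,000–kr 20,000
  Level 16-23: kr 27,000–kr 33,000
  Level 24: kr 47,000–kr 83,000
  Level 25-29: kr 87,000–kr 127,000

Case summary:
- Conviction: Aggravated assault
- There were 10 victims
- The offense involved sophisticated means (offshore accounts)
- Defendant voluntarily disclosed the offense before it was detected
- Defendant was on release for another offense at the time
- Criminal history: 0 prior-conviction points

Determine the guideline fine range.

Base offense level for aggravated assault: 19.
A1 applies: 19 + 3 = 22.
A3 applies: 22 − 1 = 21.
A5 applies: 21 + 2 = 23.
A6 applies (level before this adjustment is 23 ≥ 21, so +4): 23 + 4 = 27.
Final offense level: 27.
Level 27 falls in the 25-29 band.
Fine table: Level 25-29 → kr 87,000–kr 127,000.

kr 87,000–kr 127,000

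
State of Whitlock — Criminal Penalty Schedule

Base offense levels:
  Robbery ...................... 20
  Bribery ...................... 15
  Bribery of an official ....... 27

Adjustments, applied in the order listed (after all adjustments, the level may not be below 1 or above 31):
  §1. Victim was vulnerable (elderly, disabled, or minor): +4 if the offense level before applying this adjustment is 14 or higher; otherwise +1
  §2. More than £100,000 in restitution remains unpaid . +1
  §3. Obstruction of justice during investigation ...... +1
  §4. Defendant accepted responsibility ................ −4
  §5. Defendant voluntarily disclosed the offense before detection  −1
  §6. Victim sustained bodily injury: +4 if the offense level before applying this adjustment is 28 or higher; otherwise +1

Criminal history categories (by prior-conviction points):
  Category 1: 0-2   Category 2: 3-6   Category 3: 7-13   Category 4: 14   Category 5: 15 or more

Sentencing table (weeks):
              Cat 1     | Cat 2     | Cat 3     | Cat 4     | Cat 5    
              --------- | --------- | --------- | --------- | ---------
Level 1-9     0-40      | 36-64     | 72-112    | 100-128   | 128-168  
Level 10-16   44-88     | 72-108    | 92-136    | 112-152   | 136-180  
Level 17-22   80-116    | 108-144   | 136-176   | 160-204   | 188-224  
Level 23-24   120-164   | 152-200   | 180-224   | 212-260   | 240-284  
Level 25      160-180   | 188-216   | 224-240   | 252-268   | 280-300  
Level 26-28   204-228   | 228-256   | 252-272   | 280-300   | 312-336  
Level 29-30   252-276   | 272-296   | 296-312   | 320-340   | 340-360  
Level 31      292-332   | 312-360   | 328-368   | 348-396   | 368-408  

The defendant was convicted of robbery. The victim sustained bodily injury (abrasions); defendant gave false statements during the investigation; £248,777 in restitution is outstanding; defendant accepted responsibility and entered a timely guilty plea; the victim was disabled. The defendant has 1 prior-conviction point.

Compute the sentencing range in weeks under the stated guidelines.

120-164 weeks

Base offense level for robbery: 20.
§1 applies (level before this adjustment is 20 ≥ 14, so +4): 20 + 4 = 24.
§2 applies: 24 + 1 = 25.
§3 applies: 25 + 1 = 26.
§4 applies: 26 − 4 = 22.
§5 does not apply.
§6 applies (level before this adjustment is 22 < 28, so +1): 22 + 1 = 23.
Final offense level: 23.
Criminal history: 1 prior point → Category 1 (0-2).
Level 23 falls in the 23-24 band.
Grid: Level 23-24 × Category 1 = 120-164 weeks.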